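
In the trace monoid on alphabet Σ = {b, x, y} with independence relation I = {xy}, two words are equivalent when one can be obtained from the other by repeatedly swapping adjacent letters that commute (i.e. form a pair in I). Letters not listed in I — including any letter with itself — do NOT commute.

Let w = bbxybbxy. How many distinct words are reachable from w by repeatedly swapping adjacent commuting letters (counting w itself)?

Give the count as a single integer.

drop 0:b onto floor
drop 1:b onto {0:b}
drop 2:x onto {1:b}
drop 3:y onto {1:b}
drop 4:b onto {2:x, 3:y}
drop 5:b onto {4:b}
drop 6:x onto {5:b}
drop 7:y onto {5:b}
ground layer = {0:b}
drop-orders for the pieces not yet dropped (sum over which currently-grounded one goes next):
  1 to go: {6} 1  {7} 1
  2 to go: {6,7} 2
  3 to go: {5,6,7} 2
  4 to go: {4,5,6,7} 2
  5 to go: {2,4,5,6,7} 2  {3,4,5,6,7} 2
  6 to go: {2,3,4,5,6,7} 4
  if 0:b drops first: 4 orders

4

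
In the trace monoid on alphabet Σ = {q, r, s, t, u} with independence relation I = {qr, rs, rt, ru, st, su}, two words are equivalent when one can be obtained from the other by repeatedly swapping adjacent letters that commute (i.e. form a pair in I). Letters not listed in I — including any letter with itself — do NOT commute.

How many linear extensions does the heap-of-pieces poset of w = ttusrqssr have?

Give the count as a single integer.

drop 0:t onto floor
drop 1:t onto {0:t}
drop 2:u onto {1:t}
drop 3:s onto floor
drop 4:r onto floor
drop 5:q onto {2:u, 3:s}
drop 6:s onto {5:q}
drop 7:s onto {6:s}
drop 8:r onto {4:r}
ground layer = {0:t, 3:s, 4:r}
drop-orders for the pieces not yet dropped (sum over which currently-grounded one goes next):
  1 to go: {7} 1  {8} 1
  2 to go: {4,8} 1  {6,7} 1  {7,8} 2
  3 to go: {4,7,8} 3  {5,6,7} 1  {6,7,8} 3
  4 to go: {2,5,6,7} 1  {3,5,6,7} 1  {4,6,7,8} 6  {5,6,7,8} 4
  5 to go: {1,2,5,6,7} 1  {2,3,5,6,7} 2  {2,5,6,7,8} 5  {3,5,6,7,8} 5  {4,5,6,7,8} 10
  6 to go: {0,1,2,5,6,7} 1  {1,2,3,5,6,7} 3  {1,2,5,6,7,8} 6  {2,3,5,6,7,8} 12  {2,4,5,6,7,8} 15  {3,4,5,6,7,8} 15
  7 to go: {0,1,2,3,5,6,7} 4  {0,1,2,5,6,7,8} 7  {1,2,3,5,6,7,8} 21  {1,2,4,5,6,7,8} 21  {2,3,4,5,6,7,8} 42
  if 0:t drops first: 84 orders
  if 3:s drops first: 28 orders
  if 4:r drops first: 32 orders
heap linearizations: 144

144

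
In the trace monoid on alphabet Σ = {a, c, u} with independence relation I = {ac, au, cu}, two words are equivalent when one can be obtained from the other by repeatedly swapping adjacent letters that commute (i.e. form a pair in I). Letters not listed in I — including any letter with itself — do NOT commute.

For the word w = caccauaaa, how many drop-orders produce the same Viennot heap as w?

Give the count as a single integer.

504

piece 0:c — minimal
piece 1:a — minimal
piece 2:c rests on {0:c}
piece 3:c rests on {2:c}
piece 4:a rests on {1:a}
piece 5:u — minimal
piece 6:a rests on {4:a}
piece 7:a rests on {6:a}
piece 8:a rests on {7:a}
minimal pieces: {0:c, 1:a, 5:u}
ways to finish when only these pieces remain (= sum over removing one remaining piece with nothing left below it):
  1 left: {3}→1  {5}→1  {8}→1
  2 left: {2,3}→1  {3,5}→2  {3,8}→2  {5,8}→2  {7,8}→1
  3 left: {0,2,3}→1  {2,3,5}→3  {2,3,8}→3  {3,5,8}→6  {3,7,8}→3  {5,7,8}→3  {6,7,8}→1
  4 left: {0,2,3,5}→4  {0,2,3,8}→4  {2,3,5,8}→12  {2,3,7,8}→6  {3,5,7,8}→12  {3,6,7,8}→4  {4,6,7,8}→1  {5,6,7,8}→4
  5 left: {0,2,3,5,8}→20  {0,2,3,7,8}→10  {1,4,6,7,8}→1  {2,3,5,7,8}→30  {2,3,6,7,8}→10  {3,4,6,7,8}→5  {3,5,6,7,8}→20  {4,5,6,7,8}→5
  6 left: {0,2,3,5,7,8}→60  {0,2,3,6,7,8}→20  {1,3,4,6,7,8}→6  {1,4,5,6,7,8}→6  {2,3,4,6,7,8}→15  {2,3,5,6,7,8}→60  {3,4,5,6,7,8}→30
  7 left: {0,2,3,4,6,7,8}→35  {0,2,3,5,6,7,8}→140  {1,2,3,4,6,7,8}→21  {1,3,4,5,6,7,8}→42  {2,3,4,5,6,7,8}→105
  placing 0:c first → 168 extensions
  placing 1:a first → 280 extensions
  placing 5:u first → 56 extensions
total linear extensions = 504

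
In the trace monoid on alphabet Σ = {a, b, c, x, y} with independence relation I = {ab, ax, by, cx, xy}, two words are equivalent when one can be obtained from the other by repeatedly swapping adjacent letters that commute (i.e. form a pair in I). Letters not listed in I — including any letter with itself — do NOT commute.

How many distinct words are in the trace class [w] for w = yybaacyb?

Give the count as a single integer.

piece 0:y — minimal
piece 1:y rests on {0:y}
piece 2:b — minimal
piece 3:a rests on {1:y}
piece 4:a rests on {3:a}
piece 5:c rests on {2:b, 4:a}
piece 6:y rests on {5:c}
piece 7:b rests on {5:c}
minimal pieces: {0:y, 2:b}
ways to finish when only these pieces remain (= sum over removing one remaining piece with nothing left below it):
  1 left: {6}→1  {7}→1
  2 left: {6,7}→2
  3 left: {5,6,7}→2
  4 left: {2,5,6,7}→2  {4,5,6,7}→2
  5 left: {2,4,5,6,7}→4  {3,4,5,6,7}→2
  6 left: {1,3,4,5,6,7}→2  {2,3,4,5,6,7}→6
  placing 0:y first → 8 extensions
  placing 2:b first → 2 extensions
total linear extensions = 10

10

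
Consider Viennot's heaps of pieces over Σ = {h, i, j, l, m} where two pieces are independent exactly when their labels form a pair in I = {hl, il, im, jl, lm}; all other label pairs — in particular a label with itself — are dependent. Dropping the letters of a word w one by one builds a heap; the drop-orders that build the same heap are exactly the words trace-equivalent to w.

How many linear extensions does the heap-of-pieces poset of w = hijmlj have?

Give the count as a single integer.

6

drop 0:h onto floor
drop 1:i onto {0:h}
drop 2:j onto {1:i}
drop 3:m onto {2:j}
drop 4:l onto floor
drop 5:j onto {3:m}
ground layer = {0:h, 4:l}
drop-orders for the pieces not yet dropped (sum over which currently-grounded one goes next):
  1 to go: {4} 1  {5} 1
  2 to go: {3,5} 1  {4,5} 2
  3 to go: {2,3,5} 1  {3,4,5} 3
  4 to go: {1,2,3,5} 1  {2,3,4,5} 4
  if 0:h drops first: 5 orders
  if 4:l drops first: 1 orders
heap linearizations: 6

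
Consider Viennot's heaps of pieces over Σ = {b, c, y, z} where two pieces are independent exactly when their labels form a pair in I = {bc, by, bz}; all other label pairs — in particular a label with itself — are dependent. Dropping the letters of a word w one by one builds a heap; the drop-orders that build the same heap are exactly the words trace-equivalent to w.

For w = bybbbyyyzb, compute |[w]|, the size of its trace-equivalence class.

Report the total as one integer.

piece 0:b — minimal
piece 1:y — minimal
piece 2:b rests on {0:b}
piece 3:b rests on {2:b}
piece 4:b rests on {3:b}
piece 5:y rests on {1:y}
piece 6:y rests on {5:y}
piece 7:y rests on {6:y}
piece 8:z rests on {7:y}
piece 9:b rests on {4:b}
minimal pieces: {0:b, 1:y}
ways to finish when only these pieces remain (= sum over removing one remaining piece with nothing left below it):
  1 left: {8}→1  {9}→1
  2 left: {4,9}→1  {7,8}→1  {8,9}→2
  3 left: {3,4,9}→1  {4,8,9}→3  {6,7,8}→1  {7,8,9}→3
  4 left: {2,3,4,9}→1  {3,4,8,9}→4  {4,7,8,9}→6  {5,6,7,8}→1  {6,7,8,9}→4
  5 left: {0,2,3,4,9}→1  {1,5,6,7,8}→1  {2,3,4,8,9}→5  {3,4,7,8,9}→10  {4,6,7,8,9}→10  {5,6,7,8,9}→5
  6 left: {0,2,3,4,8,9}→6  {1,5,6,7,8,9}→6  {2,3,4,7,8,9}→15  {3,4,6,7,8,9}→20  {4,5,6,7,8,9}→15
  7 left: {0,2,3,4,7,8,9}→21  {1,4,5,6,7,8,9}→21  {2,3,4,6,7,8,9}→35  {3,4,5,6,7,8,9}→35
  8 left: {0,2,3,4,6,7,8,9}→56  {1,3,4,5,6,7,8,9}→56  {2,3,4,5,6,7,8,9}→70
  placing 0:b first → 126 extensions
  placing 1:y first → 126 extensions
total linear extensions = 252

252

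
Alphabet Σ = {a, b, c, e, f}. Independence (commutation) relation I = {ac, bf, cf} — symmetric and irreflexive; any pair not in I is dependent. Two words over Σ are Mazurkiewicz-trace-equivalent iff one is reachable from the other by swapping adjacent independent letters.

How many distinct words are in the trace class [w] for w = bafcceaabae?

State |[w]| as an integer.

piece 0:b — minimal
piece 1:a rests on {0:b}
piece 2:f rests on {1:a}
piece 3:c rests on {0:b}
piece 4:c rests on {3:c}
piece 5:e rests on {2:f, 4:c}
piece 6:a rests on {5:e}
piece 7:a rests on {6:a}
piece 8:b rests on {7:a}
piece 9:a rests on {8:b}
piece 10:e rests on {9:a}
minimal pieces: {0:b}
ways to finish when only these pieces remain (= sum over removing one remaining piece with nothing left below it):
  1 left: {10}→1
  2 left: {9,10}→1
  3 left: {8,9,10}→1
  4 left: {7,8,9,10}→1
  5 left: {6,7,8,9,10}→1
  6 left: {5,6,7,8,9,10}→1
  7 left: {2,5,6,7,8,9,10}→1  {4,5,6,7,8,9,10}→1
  8 left: {1,2,5,6,7,8,9,10}→1  {2,4,5,6,7,8,9,10}→2  {3,4,5,6,7,8,9,10}→1
  9 left: {1,2,4,5,6,7,8,9,10}→3  {2,3,4,5,6,7,8,9,10}→3
  placing 0:b first → 6 extensions

6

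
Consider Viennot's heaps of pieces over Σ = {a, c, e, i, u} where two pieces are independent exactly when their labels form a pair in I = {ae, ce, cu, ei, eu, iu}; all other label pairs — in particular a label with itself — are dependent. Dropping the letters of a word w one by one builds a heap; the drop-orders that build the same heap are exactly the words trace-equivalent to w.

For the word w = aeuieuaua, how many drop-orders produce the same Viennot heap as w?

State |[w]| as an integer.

piece 0:a — minimal
piece 1:e — minimal
piece 2:u rests on {0:a}
piece 3:i rests on {0:a}
piece 4:e rests on {1:e}
piece 5:u rests on {2:u}
piece 6:a rests on {3:i, 5:u}
piece 7:u rests on {6:a}
piece 8:a rests on {7:u}
minimal pieces: {0:a, 1:e}
ways to finish when only these pieces remain (= sum over removing one remaining piece with nothing left below it):
  1 left: {4}→1  {8}→1
  2 left: {1,4}→1  {4,8}→2  {7,8}→1
  3 left: {1,4,8}→3  {4,7,8}→3  {6,7,8}→1
  4 left: {1,4,7,8}→6  {3,6,7,8}→1  {4,6,7,8}→4  {5,6,7,8}→1
  5 left: {1,4,6,7,8}→10  {2,5,6,7,8}→1  {3,4,6,7,8}→5  {3,5,6,7,8}→2  {4,5,6,7,8}→5
  6 left: {1,3,4,6,7,8}→15  {1,4,5,6,7,8}→15  {2,3,5,6,7,8}→3  {2,4,5,6,7,8}→6  {3,4,5,6,7,8}→12
  7 left: {0,2,3,5,6,7,8}→3  {1,2,4,5,6,7,8}→21  {1,3,4,5,6,7,8}→42  {2,3,4,5,6,7,8}→21
  placing 0:a first → 84 extensions
  placing 1:e first → 24 extensions
total linear extensions = 108

108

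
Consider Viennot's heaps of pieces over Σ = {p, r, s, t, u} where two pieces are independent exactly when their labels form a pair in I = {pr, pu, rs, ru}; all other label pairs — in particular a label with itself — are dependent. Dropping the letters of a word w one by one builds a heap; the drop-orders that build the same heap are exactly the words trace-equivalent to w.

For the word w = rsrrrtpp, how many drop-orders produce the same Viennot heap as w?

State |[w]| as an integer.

5

0(r) covers ∅
1(s) covers ∅
2(r) covers 0:r
3(r) covers 2:r
4(r) covers 3:r
5(t) covers 1:s, 4:r
6(p) covers 5:t
7(p) covers 6:p
floor of heap: 0:r, 1:s
completions by unplaced set U, small U first (add the entries for U minus each lowest piece of U):
  |U|=1: {7}:1
  |U|=2: {6,7}:1
  |U|=3: {5,6,7}:1
  |U|=4: {1,5,6,7}:1  {4,5,6,7}:1
  |U|=5: {1,4,5,6,7}:2  {3,4,5,6,7}:1
  |U|=6: {1,3,4,5,6,7}:3  {2,3,4,5,6,7}:1
  start at 0(r): 4
  start at 1(s): 1
sum over floor = 5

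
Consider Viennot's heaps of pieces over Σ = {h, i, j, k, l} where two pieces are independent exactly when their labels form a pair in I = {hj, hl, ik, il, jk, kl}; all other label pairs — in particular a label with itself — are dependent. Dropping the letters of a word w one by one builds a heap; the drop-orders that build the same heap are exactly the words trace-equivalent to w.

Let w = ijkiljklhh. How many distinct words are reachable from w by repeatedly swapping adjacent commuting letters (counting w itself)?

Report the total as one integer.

drop 0:i onto floor
drop 1:j onto {0:i}
drop 2:k onto floor
drop 3:i onto {1:j}
drop 4:l onto {1:j}
drop 5:j onto {3:i, 4:l}
drop 6:k onto {2:k}
drop 7:l onto {5:j}
drop 8:h onto {3:i, 6:k}
drop 9:h onto {8:h}
ground layer = {0:i, 2:k}
drop-orders for the pieces not yet dropped (sum over which currently-grounded one goes next):
  1 to go: {7} 1  {9} 1
  2 to go: {5,7} 1  {7,9} 2  {8,9} 1
  3 to go: {4,5,7} 1  {5,7,9} 3  {6,8,9} 1  {7,8,9} 3
  4 to go: {2,6,8,9} 1  {4,5,7,9} 4  {5,7,8,9} 6  {6,7,8,9} 4
  5 to go: {2,6,7,8,9} 5  {3,5,7,8,9} 6  {4,5,7,8,9} 10  {5,6,7,8,9} 10
  6 to go: {2,5,6,7,8,9} 15  {3,4,5,7,8,9} 16  {3,5,6,7,8,9} 16  {4,5,6,7,8,9} 20
  7 to go: {1,3,4,5,7,8,9} 16  {2,3,5,6,7,8,9} 31  {2,4,5,6,7,8,9} 35  {3,4,5,6,7,8,9} 52
  8 to go: {0,1,3,4,5,7,8,9} 16  {1,3,4,5,6,7,8,9} 68  {2,3,4,5,6,7,8,9} 118
  if 0:i drops first: 186 orders
  if 2:k drops first: 84 orders
heap linearizations: 270

270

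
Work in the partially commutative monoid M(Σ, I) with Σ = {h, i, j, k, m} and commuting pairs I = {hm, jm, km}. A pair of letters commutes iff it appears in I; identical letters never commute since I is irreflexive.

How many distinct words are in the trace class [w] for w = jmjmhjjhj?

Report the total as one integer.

drop 0:j onto floor
drop 1:m onto floor
drop 2:j onto {0:j}
drop 3:m onto {1:m}
drop 4:h onto {2:j}
drop 5:j onto {4:h}
drop 6:j onto {5:j}
drop 7:h onto {6:j}
drop 8:j onto {7:h}
ground layer = {0:j, 1:m}
drop-orders for the pieces not yet dropped (sum over which currently-grounded one goes next):
  1 to go: {3} 1  {8} 1
  2 to go: {1,3} 1  {3,8} 2  {7,8} 1
  3 to go: {1,3,8} 3  {3,7,8} 3  {6,7,8} 1
  4 to go: {1,3,7,8} 6  {3,6,7,8} 4  {5,6,7,8} 1
  5 to go: {1,3,6,7,8} 10  {3,5,6,7,8} 5  {4,5,6,7,8} 1
  6 to go: {1,3,5,6,7,8} 15  {2,4,5,6,7,8} 1  {3,4,5,6,7,8} 6
  7 to go: {0,2,4,5,6,7,8} 1  {1,3,4,5,6,7,8} 21  {2,3,4,5,6,7,8} 7
  if 0:j drops first: 28 orders
  if 1:m drops first: 8 orders
heap linearizations: 36

36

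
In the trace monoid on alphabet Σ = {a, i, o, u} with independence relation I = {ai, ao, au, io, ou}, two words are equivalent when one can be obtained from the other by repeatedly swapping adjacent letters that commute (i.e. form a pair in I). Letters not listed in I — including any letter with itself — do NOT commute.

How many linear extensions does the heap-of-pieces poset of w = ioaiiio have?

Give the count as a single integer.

105

piece 0:i — minimal
piece 1:o — minimal
piece 2:a — minimal
piece 3:i rests on {0:i}
piece 4:i rests on {3:i}
piece 5:i rests on {4:i}
piece 6:o rests on {1:o}
minimal pieces: {0:i, 1:o, 2:a}
ways to finish when only these pieces remain (= sum over removing one remaining piece with nothing left below it):
  1 left: {2}→1  {5}→1  {6}→1
  2 left: {1,6}→1  {2,5}→2  {2,6}→2  {4,5}→1  {5,6}→2
  3 left: {1,2,6}→3  {1,5,6}→3  {2,4,5}→3  {2,5,6}→6  {3,4,5}→1  {4,5,6}→3
  4 left: {0,3,4,5}→1  {1,2,5,6}→12  {1,4,5,6}→6  {2,3,4,5}→4  {2,4,5,6}→12  {3,4,5,6}→4
  5 left: {0,2,3,4,5}→5  {0,3,4,5,6}→5  {1,2,4,5,6}→30  {1,3,4,5,6}→10  {2,3,4,5,6}→20
  placing 0:i first → 60 extensions
  placing 1:o first → 30 extensions
  placing 2:a first → 15 extensions
total linear extensions = 105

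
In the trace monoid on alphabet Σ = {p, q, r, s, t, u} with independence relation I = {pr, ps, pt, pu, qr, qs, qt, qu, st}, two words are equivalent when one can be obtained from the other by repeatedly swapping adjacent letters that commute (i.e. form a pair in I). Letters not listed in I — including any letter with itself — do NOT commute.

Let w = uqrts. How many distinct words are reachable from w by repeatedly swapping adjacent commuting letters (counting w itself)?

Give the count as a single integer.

drop 0:u onto floor
drop 1:q onto floor
drop 2:r onto {0:u}
drop 3:t onto {2:r}
drop 4:s onto {2:r}
ground layer = {0:u, 1:q}
drop-orders for the pieces not yet dropped (sum over which currently-grounded one goes next):
  1 to go: {1} 1  {3} 1  {4} 1
  2 to go: {1,3} 2  {1,4} 2  {3,4} 2
  3 to go: {1,3,4} 6  {2,3,4} 2
  if 0:u drops first: 8 orders
  if 1:q drops first: 2 orders
heap linearizations: 10

10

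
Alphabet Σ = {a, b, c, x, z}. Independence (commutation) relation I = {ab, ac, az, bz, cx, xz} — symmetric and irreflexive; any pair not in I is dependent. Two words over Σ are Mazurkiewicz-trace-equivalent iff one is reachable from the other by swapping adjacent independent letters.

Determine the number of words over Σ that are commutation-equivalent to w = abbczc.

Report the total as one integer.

0(a) covers ∅
1(b) covers ∅
2(b) covers 1:b
3(c) covers 2:b
4(z) covers 3:c
5(c) covers 4:z
floor of heap: 0:a, 1:b
completions by unplaced set U, small U first (add the entries for U minus each lowest piece of U):
  |U|=1: {0}:1  {5}:1
  |U|=2: {0,5}:2  {4,5}:1
  |U|=3: {0,4,5}:3  {3,4,5}:1
  |U|=4: {0,3,4,5}:4  {2,3,4,5}:1
  start at 0(a): 1
  start at 1(b): 5
sum over floor = 6

6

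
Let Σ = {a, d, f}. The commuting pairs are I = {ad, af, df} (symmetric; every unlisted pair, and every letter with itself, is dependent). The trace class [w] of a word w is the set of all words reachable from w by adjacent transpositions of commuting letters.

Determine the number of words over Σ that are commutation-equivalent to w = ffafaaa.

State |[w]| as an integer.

35

#0=f has no predecessor
#1=f depends on [0:f]
#2=a has no predecessor
#3=f depends on [1:f]
#4=a depends on [2:a]
#5=a depends on [4:a]
#6=a depends on [5:a]
sources: [0:f, 2:a]
N(rest) = Σ N(rest − s) over sources s of rest; N(one piece) = 1:
  size 1 → [3]=1  [6]=1
  size 2 → [1,3]=1  [3,6]=2  [5,6]=1
  size 3 → [0,1,3]=1  [1,3,6]=3  [3,5,6]=3  [4,5,6]=1
  size 4 → [0,1,3,6]=4  [1,3,5,6]=6  [2,4,5,6]=1  [3,4,5,6]=4
  size 5 → [0,1,3,5,6]=10  [1,3,4,5,6]=10  [2,3,4,5,6]=5
  first=0(f) contributes 15
  first=2(a) contributes 20
|[w]| = 35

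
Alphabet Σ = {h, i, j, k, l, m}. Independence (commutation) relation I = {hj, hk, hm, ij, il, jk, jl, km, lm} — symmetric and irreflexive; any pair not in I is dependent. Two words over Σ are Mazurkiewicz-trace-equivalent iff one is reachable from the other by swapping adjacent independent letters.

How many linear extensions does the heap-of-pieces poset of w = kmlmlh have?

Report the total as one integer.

drop 0:k onto floor
drop 1:m onto floor
drop 2:l onto {0:k}
drop 3:m onto {1:m}
drop 4:l onto {2:l}
drop 5:h onto {4:l}
ground layer = {0:k, 1:m}
drop-orders for the pieces not yet dropped (sum over which currently-grounded one goes next):
  1 to go: {3} 1  {5} 1
  2 to go: {1,3} 1  {3,5} 2  {4,5} 1
  3 to go: {1,3,5} 3  {2,4,5} 1  {3,4,5} 3
  4 to go: {0,2,4,5} 1  {1,3,4,5} 6  {2,3,4,5} 4
  if 0:k drops first: 10 orders
  if 1:m drops first: 5 orders
heap linearizations: 15

15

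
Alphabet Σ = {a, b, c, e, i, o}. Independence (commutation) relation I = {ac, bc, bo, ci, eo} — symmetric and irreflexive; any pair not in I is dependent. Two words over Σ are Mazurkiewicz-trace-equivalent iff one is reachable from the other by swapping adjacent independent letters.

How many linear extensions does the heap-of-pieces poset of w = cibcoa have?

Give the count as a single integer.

9

0(c) covers ∅
1(i) covers ∅
2(b) covers 1:i
3(c) covers 0:c
4(o) covers 1:i, 3:c
5(a) covers 2:b, 4:o
floor of heap: 0:c, 1:i
completions by unplaced set U, small U first (add the entries for U minus each lowest piece of U):
  |U|=1: {5}:1
  |U|=2: {2,5}:1  {4,5}:1
  |U|=3: {2,4,5}:2  {3,4,5}:1
  |U|=4: {0,3,4,5}:1  {1,2,4,5}:2  {2,3,4,5}:3
  start at 0(c): 5
  start at 1(i): 4
sum over floor = 9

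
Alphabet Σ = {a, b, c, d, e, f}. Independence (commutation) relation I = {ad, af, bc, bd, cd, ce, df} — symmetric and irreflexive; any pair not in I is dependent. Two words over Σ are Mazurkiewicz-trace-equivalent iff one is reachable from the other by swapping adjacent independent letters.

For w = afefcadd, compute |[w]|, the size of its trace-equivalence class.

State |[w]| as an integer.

20

0(a) covers ∅
1(f) covers ∅
2(e) covers 0:a, 1:f
3(f) covers 2:e
4(c) covers 3:f
5(a) covers 4:c
6(d) covers 2:e
7(d) covers 6:d
floor of heap: 0:a, 1:f
completions by unplaced set U, small U first (add the entries for U minus each lowest piece of U):
  |U|=1: {5}:1  {7}:1
  |U|=2: {4,5}:1  {5,7}:2  {6,7}:1
  |U|=3: {3,4,5}:1  {4,5,7}:3  {5,6,7}:3
  |U|=4: {3,4,5,7}:4  {4,5,6,7}:6
  |U|=5: {3,4,5,6,7}:10
  |U|=6: {2,3,4,5,6,7}:10
  start at 0(a): 10
  start at 1(f): 10
sum over floor = 20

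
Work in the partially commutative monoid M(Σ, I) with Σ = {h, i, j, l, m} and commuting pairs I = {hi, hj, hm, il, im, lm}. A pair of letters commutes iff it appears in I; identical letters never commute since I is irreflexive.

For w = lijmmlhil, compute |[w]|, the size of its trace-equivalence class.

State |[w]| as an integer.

#0=l has no predecessor
#1=i has no predecessor
#2=j depends on [0:l, 1:i]
#3=m depends on [2:j]
#4=m depends on [3:m]
#5=l depends on [2:j]
#6=h depends on [5:l]
#7=i depends on [2:j]
#8=l depends on [6:h]
sources: [0:l, 1:i]
N(rest) = Σ N(rest − s) over sources s of rest; N(one piece) = 1:
  size 1 → [4]=1  [7]=1  [8]=1
  size 2 → [3,4]=1  [4,7]=2  [4,8]=2  [6,8]=1  [7,8]=2
  size 3 → [3,4,7]=3  [3,4,8]=3  [4,6,8]=3  [4,7,8]=6  [5,6,8]=1  [6,7,8]=3
  size 4 → [3,4,6,8]=6  [3,4,7,8]=12  [4,5,6,8]=4  [4,6,7,8]=12  [5,6,7,8]=4
  size 5 → [3,4,5,6,8]=10  [3,4,6,7,8]=30  [4,5,6,7,8]=20
  size 6 → [3,4,5,6,7,8]=60
  size 7 → [2,3,4,5,6,7,8]=60
  first=0(l) contributes 60
  first=1(i) contributes 60
|[w]| = 120

120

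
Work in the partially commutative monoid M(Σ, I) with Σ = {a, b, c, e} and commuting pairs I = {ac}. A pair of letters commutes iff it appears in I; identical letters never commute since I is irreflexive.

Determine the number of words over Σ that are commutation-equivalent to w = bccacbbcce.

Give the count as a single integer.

#0=b has no predecessor
#1=c depends on [0:b]
#2=c depends on [1:c]
#3=a depends on [0:b]
#4=c depends on [2:c]
#5=b depends on [3:a, 4:c]
#6=b depends on [5:b]
#7=c depends on [6:b]
#8=c depends on [7:c]
#9=e depends on [8:c]
sources: [0:b]
N(rest) = Σ N(rest − s) over sources s of rest; N(one piece) = 1:
  size 1 → [9]=1
  size 2 → [8,9]=1
  size 3 → [7,8,9]=1
  size 4 → [6,7,8,9]=1
  size 5 → [5,6,7,8,9]=1
  size 6 → [3,5,6,7,8,9]=1  [4,5,6,7,8,9]=1
  size 7 → [2,4,5,6,7,8,9]=1  [3,4,5,6,7,8,9]=2
  size 8 → [1,2,4,5,6,7,8,9]=1  [2,3,4,5,6,7,8,9]=3
  first=0(b) contributes 4

4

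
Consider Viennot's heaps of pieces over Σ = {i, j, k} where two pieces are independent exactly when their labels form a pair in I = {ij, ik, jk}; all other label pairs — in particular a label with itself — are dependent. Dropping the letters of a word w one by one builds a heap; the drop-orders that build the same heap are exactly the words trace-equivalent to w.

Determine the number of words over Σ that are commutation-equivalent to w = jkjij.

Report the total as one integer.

20

piece 0:j — minimal
piece 1:k — minimal
piece 2:j rests on {0:j}
piece 3:i — minimal
piece 4:j rests on {2:j}
minimal pieces: {0:j, 1:k, 3:i}
ways to finish when only these pieces remain (= sum over removing one remaining piece with nothing left below it):
  1 left: {1}→1  {3}→1  {4}→1
  2 left: {1,3}→2  {1,4}→2  {2,4}→1  {3,4}→2
  3 left: {0,2,4}→1  {1,2,4}→3  {1,3,4}→6  {2,3,4}→3
  placing 0:j first → 12 extensions
  placing 1:k first → 4 extensions
  placing 3:i first → 4 extensions
total linear extensions = 20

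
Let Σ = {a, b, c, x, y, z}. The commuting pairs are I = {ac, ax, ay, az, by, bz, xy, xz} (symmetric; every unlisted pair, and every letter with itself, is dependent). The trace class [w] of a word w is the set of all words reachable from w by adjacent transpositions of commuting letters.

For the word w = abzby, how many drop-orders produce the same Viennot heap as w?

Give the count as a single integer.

10

piece 0:a — minimal
piece 1:b rests on {0:a}
piece 2:z — minimal
piece 3:b rests on {1:b}
piece 4:y rests on {2:z}
minimal pieces: {0:a, 2:z}
ways to finish when only these pieces remain (= sum over removing one remaining piece with nothing left below it):
  1 left: {3}→1  {4}→1
  2 left: {1,3}→1  {2,4}→1  {3,4}→2
  3 left: {0,1,3}→1  {1,3,4}→3  {2,3,4}→3
  placing 0:a first → 6 extensions
  placing 2:z first → 4 extensions
total linear extensions = 10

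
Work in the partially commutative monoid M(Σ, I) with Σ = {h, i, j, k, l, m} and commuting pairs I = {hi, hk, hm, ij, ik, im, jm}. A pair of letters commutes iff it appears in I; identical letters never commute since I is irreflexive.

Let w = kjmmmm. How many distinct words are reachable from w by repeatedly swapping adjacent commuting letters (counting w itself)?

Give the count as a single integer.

5

0(k) covers ∅
1(j) covers 0:k
2(m) covers 0:k
3(m) covers 2:m
4(m) covers 3:m
5(m) covers 4:m
floor of heap: 0:k
completions by unplaced set U, small U first (add the entries for U minus each lowest piece of U):
  |U|=1: {1}:1  {5}:1
  |U|=2: {1,5}:2  {4,5}:1
  |U|=3: {1,4,5}:3  {3,4,5}:1
  |U|=4: {1,3,4,5}:4  {2,3,4,5}:1
  start at 0(k): 5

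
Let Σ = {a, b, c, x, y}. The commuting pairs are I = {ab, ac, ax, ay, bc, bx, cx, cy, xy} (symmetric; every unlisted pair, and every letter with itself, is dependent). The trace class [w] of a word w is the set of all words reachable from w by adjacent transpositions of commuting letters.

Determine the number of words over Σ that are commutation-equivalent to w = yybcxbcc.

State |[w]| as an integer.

#0=y has no predecessor
#1=y depends on [0:y]
#2=b depends on [1:y]
#3=c has no predecessor
#4=x has no predecessor
#5=b depends on [2:b]
#6=c depends on [3:c]
#7=c depends on [6:c]
sources: [0:y, 3:c, 4:x]
N(rest) = Σ N(rest − s) over sources s of rest; N(one piece) = 1:
  size 1 → [4]=1  [5]=1  [7]=1
  size 2 → [2,5]=1  [4,5]=2  [4,7]=2  [5,7]=2  [6,7]=1
  size 3 → [1,2,5]=1  [2,4,5]=3  [2,5,7]=3  [3,6,7]=1  [4,5,7]=6  [4,6,7]=3  [5,6,7]=3
  size 4 → [0,1,2,5]=1  [1,2,4,5]=4  [1,2,5,7]=4  [2,4,5,7]=12  [2,5,6,7]=6  [3,4,6,7]=4  [3,5,6,7]=4  [4,5,6,7]=12
  size 5 → [0,1,2,4,5]=5  [0,1,2,5,7]=5  [1,2,4,5,7]=20  [1,2,5,6,7]=10  [2,3,5,6,7]=10  [2,4,5,6,7]=30  [3,4,5,6,7]=20
  size 6 → [0,1,2,4,5,7]=30  [0,1,2,5,6,7]=15  [1,2,3,5,6,7]=20  [1,2,4,5,6,7]=60  [2,3,4,5,6,7]=60
  first=0(y) contributes 140
  first=3(c) contributes 105
  first=4(x) contributes 35
|[w]| = 280

280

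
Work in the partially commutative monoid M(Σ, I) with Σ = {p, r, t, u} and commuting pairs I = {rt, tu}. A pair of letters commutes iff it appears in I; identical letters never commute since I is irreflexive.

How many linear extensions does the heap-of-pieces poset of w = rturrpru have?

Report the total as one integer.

drop 0:r onto floor
drop 1:t onto floor
drop 2:u onto {0:r}
drop 3:r onto {2:u}
drop 4:r onto {3:r}
drop 5:p onto {1:t, 4:r}
drop 6:r onto {5:p}
drop 7:u onto {6:r}
ground layer = {0:r, 1:t}
drop-orders for the pieces not yet dropped (sum over which currently-grounded one goes next):
  1 to go: {7} 1
  2 to go: {6,7} 1
  3 to go: {5,6,7} 1
  4 to go: {1,5,6,7} 1  {4,5,6,7} 1
  5 to go: {1,4,5,6,7} 2  {3,4,5,6,7} 1
  6 to go: {1,3,4,5,6,7} 3  {2,3,4,5,6,7} 1
  if 0:r drops first: 4 orders
  if 1:t drops first: 1 orders
heap linearizations: 5

5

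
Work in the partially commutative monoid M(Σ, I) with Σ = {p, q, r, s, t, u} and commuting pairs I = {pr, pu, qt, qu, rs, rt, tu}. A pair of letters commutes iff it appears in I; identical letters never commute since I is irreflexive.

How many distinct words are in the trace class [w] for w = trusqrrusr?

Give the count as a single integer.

6

drop 0:t onto floor
drop 1:r onto floor
drop 2:u onto {1:r}
drop 3:s onto {0:t, 2:u}
drop 4:q onto {3:s}
drop 5:r onto {4:q}
drop 6:r onto {5:r}
drop 7:u onto {6:r}
drop 8:s onto {7:u}
drop 9:r onto {7:u}
ground layer = {0:t, 1:r}
drop-orders for the pieces not yet dropped (sum over which currently-grounded one goes next):
  1 to go: {8} 1  {9} 1
  2 to go: {8,9} 2
  3 to go: {7,8,9} 2
  4 to go: {6,7,8,9} 2
  5 to go: {5,6,7,8,9} 2
  6 to go: {4,5,6,7,8,9} 2
  7 to go: {3,4,5,6,7,8,9} 2
  8 to go: {0,3,4,5,6,7,8,9} 2  {2,3,4,5,6,7,8,9} 2
  if 0:t drops first: 2 orders
  if 1:r drops first: 4 orders
heap linearizations: 6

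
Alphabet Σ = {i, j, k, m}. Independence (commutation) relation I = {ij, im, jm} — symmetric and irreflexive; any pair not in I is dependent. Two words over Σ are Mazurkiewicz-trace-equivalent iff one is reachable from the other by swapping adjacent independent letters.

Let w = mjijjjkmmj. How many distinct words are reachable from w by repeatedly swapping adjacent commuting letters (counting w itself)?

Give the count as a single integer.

90

0(m) covers ∅
1(j) covers ∅
2(i) covers ∅
3(j) covers 1:j
4(j) covers 3:j
5(j) covers 4:j
6(k) covers 0:m, 2:i, 5:j
7(m) covers 6:k
8(m) covers 7:m
9(j) covers 6:k
floor of heap: 0:m, 1:j, 2:i
completions by unplaced set U, small U first (add the entries for U minus each lowest piece of U):
  |U|=1: {8}:1  {9}:1
  |U|=2: {7,8}:1  {8,9}:2
  |U|=3: {7,8,9}:3
  |U|=4: {6,7,8,9}:3
  |U|=5: {0,6,7,8,9}:3  {2,6,7,8,9}:3  {5,6,7,8,9}:3
  |U|=6: {0,2,6,7,8,9}:6  {0,5,6,7,8,9}:6  {2,5,6,7,8,9}:6  {4,5,6,7,8,9}:3
  |U|=7: {0,2,5,6,7,8,9}:18  {0,4,5,6,7,8,9}:9  {2,4,5,6,7,8,9}:9  {3,4,5,6,7,8,9}:3
  |U|=8: {0,2,4,5,6,7,8,9}:36  {0,3,4,5,6,7,8,9}:12  {1,3,4,5,6,7,8,9}:3  {2,3,4,5,6,7,8,9}:12
  start at 0(m): 15
  start at 1(j): 60
  start at 2(i): 15
sum over floor = 90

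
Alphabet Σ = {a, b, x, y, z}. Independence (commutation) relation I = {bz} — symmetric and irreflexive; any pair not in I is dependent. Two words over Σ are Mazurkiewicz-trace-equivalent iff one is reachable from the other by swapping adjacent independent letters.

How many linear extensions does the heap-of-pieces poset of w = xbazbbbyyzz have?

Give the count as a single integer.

piece 0:x — minimal
piece 1:b rests on {0:x}
piece 2:a rests on {1:b}
piece 3:z rests on {2:a}
piece 4:b rests on {2:a}
piece 5:b rests on {4:b}
piece 6:b rests on {5:b}
piece 7:y rests on {3:z, 6:b}
piece 8:y rests on {7:y}
piece 9:z rests on {8:y}
piece 10:z rests on {9:z}
minimal pieces: {0:x}
ways to finish when only these pieces remain (= sum over removing one remaining piece with nothing left below it):
  1 left: {10}→1
  2 left: {9,10}→1
  3 left: {8,9,10}→1
  4 left: {7,8,9,10}→1
  5 left: {3,7,8,9,10}→1  {6,7,8,9,10}→1
  6 left: {3,6,7,8,9,10}→2  {5,6,7,8,9,10}→1
  7 left: {3,5,6,7,8,9,10}→3  {4,5,6,7,8,9,10}→1
  8 left: {3,4,5,6,7,8,9,10}→4
  9 left: {2,3,4,5,6,7,8,9,10}→4
  placing 0:x first → 4 extensions

4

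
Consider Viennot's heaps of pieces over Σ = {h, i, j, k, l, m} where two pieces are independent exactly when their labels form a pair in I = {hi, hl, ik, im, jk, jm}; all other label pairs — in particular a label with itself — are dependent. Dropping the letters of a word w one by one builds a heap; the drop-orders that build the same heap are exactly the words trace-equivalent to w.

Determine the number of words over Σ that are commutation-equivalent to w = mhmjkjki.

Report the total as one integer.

20

0(m) covers ∅
1(h) covers 0:m
2(m) covers 1:h
3(j) covers 1:h
4(k) covers 2:m
5(j) covers 3:j
6(k) covers 4:k
7(i) covers 5:j
floor of heap: 0:m
completions by unplaced set U, small U first (add the entries for U minus each lowest piece of U):
  |U|=1: {6}:1  {7}:1
  |U|=2: {4,6}:1  {5,7}:1  {6,7}:2
  |U|=3: {2,4,6}:1  {3,5,7}:1  {4,6,7}:3  {5,6,7}:3
  |U|=4: {2,4,6,7}:4  {3,5,6,7}:4  {4,5,6,7}:6
  |U|=5: {2,4,5,6,7}:10  {3,4,5,6,7}:10
  |U|=6: {2,3,4,5,6,7}:20
  start at 0(m): 20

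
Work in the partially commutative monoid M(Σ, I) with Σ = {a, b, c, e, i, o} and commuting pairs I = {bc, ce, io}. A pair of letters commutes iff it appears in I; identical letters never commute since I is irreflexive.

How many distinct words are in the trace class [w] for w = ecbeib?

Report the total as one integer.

#0=e has no predecessor
#1=c has no predecessor
#2=b depends on [0:e]
#3=e depends on [2:b]
#4=i depends on [1:c, 3:e]
#5=b depends on [4:i]
sources: [0:e, 1:c]
N(rest) = Σ N(rest − s) over sources s of rest; N(one piece) = 1:
  size 1 → [5]=1
  size 2 → [4,5]=1
  size 3 → [1,4,5]=1  [3,4,5]=1
  size 4 → [1,3,4,5]=2  [2,3,4,5]=1
  first=0(e) contributes 3
  first=1(c) contributes 1
|[w]| = 4

4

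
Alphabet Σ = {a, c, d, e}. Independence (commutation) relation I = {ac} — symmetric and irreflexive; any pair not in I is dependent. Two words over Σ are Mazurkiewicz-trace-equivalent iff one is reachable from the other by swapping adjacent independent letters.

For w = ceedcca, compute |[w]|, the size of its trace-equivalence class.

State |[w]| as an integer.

drop 0:c onto floor
drop 1:e onto {0:c}
drop 2:e onto {1:e}
drop 3:d onto {2:e}
drop 4:c onto {3:d}
drop 5:c onto {4:c}
drop 6:a onto {3:d}
ground layer = {0:c}
drop-orders for the pieces not yet dropped (sum over which currently-grounded one goes next):
  1 to go: {5} 1  {6} 1
  2 to go: {4,5} 1  {5,6} 2
  3 to go: {4,5,6} 3
  4 to go: {3,4,5,6} 3
  5 to go: {2,3,4,5,6} 3
  if 0:c drops first: 3 orders

3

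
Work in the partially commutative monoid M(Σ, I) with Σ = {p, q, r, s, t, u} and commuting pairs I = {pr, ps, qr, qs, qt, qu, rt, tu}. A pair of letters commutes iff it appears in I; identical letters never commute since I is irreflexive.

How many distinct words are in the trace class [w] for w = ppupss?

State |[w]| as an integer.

3

drop 0:p onto floor
drop 1:p onto {0:p}
drop 2:u onto {1:p}
drop 3:p onto {2:u}
drop 4:s onto {2:u}
drop 5:s onto {4:s}
ground layer = {0:p}
drop-orders for the pieces not yet dropped (sum over which currently-grounded one goes next):
  1 to go: {3} 1  {5} 1
  2 to go: {3,5} 2  {4,5} 1
  3 to go: {3,4,5} 3
  4 to go: {2,3,4,5} 3
  if 0:p drops first: 3 orders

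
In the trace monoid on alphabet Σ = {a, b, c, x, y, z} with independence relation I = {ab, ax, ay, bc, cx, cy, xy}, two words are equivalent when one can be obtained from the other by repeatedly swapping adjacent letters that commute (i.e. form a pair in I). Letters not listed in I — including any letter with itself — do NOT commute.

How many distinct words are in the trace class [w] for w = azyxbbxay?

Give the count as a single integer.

28

piece 0:a — minimal
piece 1:z rests on {0:a}
piece 2:y rests on {1:z}
piece 3:x rests on {1:z}
piece 4:b rests on {2:y, 3:x}
piece 5:b rests on {4:b}
piece 6:x rests on {5:b}
piece 7:a rests on {1:z}
piece 8:y rests on {5:b}
minimal pieces: {0:a}
ways to finish when only these pieces remain (= sum over removing one remaining piece with nothing left below it):
  1 left: {6}→1  {7}→1  {8}→1
  2 left: {6,7}→2  {6,8}→2  {7,8}→2
  3 left: {5,6,8}→2  {6,7,8}→6
  4 left: {4,5,6,8}→2  {5,6,7,8}→8
  5 left: {2,4,5,6,8}→2  {3,4,5,6,8}→2  {4,5,6,7,8}→10
  6 left: {2,3,4,5,6,8}→4  {2,4,5,6,7,8}→12  {3,4,5,6,7,8}→12
  7 left: {2,3,4,5,6,7,8}→28
  placing 0:a first → 28 extensions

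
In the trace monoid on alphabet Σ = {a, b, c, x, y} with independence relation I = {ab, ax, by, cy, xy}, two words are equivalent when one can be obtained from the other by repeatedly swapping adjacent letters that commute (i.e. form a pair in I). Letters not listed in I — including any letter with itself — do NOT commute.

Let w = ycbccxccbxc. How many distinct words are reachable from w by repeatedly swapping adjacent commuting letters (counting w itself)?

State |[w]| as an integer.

11

piece 0:y — minimal
piece 1:c — minimal
piece 2:b rests on {1:c}
piece 3:c rests on {2:b}
piece 4:c rests on {3:c}
piece 5:x rests on {4:c}
piece 6:c rests on {5:x}
piece 7:c rests on {6:c}
piece 8:b rests on {7:c}
piece 9:x rests on {8:b}
piece 10:c rests on {9:x}
minimal pieces: {0:y, 1:c}
ways to finish when only these pieces remain (= sum over removing one remaining piece with nothing left below it):
  1 left: {0}→1  {10}→1
  2 left: {0,10}→2  {9,10}→1
  3 left: {0,9,10}→3  {8,9,10}→1
  4 left: {0,8,9,10}→4  {7,8,9,10}→1
  5 left: {0,7,8,9,10}→5  {6,7,8,9,10}→1
  6 left: {0,6,7,8,9,10}→6  {5,6,7,8,9,10}→1
  7 left: {0,5,6,7,8,9,10}→7  {4,5,6,7,8,9,10}→1
  8 left: {0,4,5,6,7,8,9,10}→8  {3,4,5,6,7,8,9,10}→1
  9 left: {0,3,4,5,6,7,8,9,10}→9  {2,3,4,5,6,7,8,9,10}→1
  placing 0:y first → 1 extensions
  placing 1:c first → 10 extensions
total linear extensions = 11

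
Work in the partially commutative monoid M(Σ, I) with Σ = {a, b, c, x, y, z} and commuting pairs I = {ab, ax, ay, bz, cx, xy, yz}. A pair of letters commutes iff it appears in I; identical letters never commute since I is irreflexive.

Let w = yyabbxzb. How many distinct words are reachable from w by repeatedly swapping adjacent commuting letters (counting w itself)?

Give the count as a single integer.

13

piece 0:y — minimal
piece 1:y rests on {0:y}
piece 2:a — minimal
piece 3:b rests on {1:y}
piece 4:b rests on {3:b}
piece 5:x rests on {4:b}
piece 6:z rests on {2:a, 5:x}
piece 7:b rests on {5:x}
minimal pieces: {0:y, 2:a}
ways to finish when only these pieces remain (= sum over removing one remaining piece with nothing left below it):
  1 left: {6}→1  {7}→1
  2 left: {2,6}→1  {6,7}→2
  3 left: {2,6,7}→3  {5,6,7}→2
  4 left: {2,5,6,7}→5  {4,5,6,7}→2
  5 left: {2,4,5,6,7}→7  {3,4,5,6,7}→2
  6 left: {1,3,4,5,6,7}→2  {2,3,4,5,6,7}→9
  placing 0:y first → 11 extensions
  placing 2:a first → 2 extensions
total linear extensions = 13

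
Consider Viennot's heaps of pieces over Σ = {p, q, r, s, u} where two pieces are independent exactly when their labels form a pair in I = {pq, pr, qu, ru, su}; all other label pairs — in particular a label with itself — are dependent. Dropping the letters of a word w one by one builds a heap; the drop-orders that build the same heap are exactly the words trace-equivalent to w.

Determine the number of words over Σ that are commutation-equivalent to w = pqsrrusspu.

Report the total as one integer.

13

drop 0:p onto floor
drop 1:q onto floor
drop 2:s onto {0:p, 1:q}
drop 3:r onto {2:s}
drop 4:r onto {3:r}
drop 5:u onto {0:p}
drop 6:s onto {4:r}
drop 7:s onto {6:s}
drop 8:p onto {5:u, 7:s}
drop 9:u onto {8:p}
ground layer = {0:p, 1:q}
drop-orders for the pieces not yet dropped (sum over which currently-grounded one goes next):
  1 to go: {9} 1
  2 to go: {8,9} 1
  3 to go: {5,8,9} 1  {7,8,9} 1
  4 to go: {5,7,8,9} 2  {6,7,8,9} 1
  5 to go: {4,6,7,8,9} 1  {5,6,7,8,9} 3
  6 to go: {3,4,6,7,8,9} 1  {4,5,6,7,8,9} 4
  7 to go: {2,3,4,6,7,8,9} 1  {3,4,5,6,7,8,9} 5
  8 to go: {1,2,3,4,6,7,8,9} 1  {2,3,4,5,6,7,8,9} 6
  if 0:p drops first: 7 orders
  if 1:q drops first: 6 orders
heap linearizations: 13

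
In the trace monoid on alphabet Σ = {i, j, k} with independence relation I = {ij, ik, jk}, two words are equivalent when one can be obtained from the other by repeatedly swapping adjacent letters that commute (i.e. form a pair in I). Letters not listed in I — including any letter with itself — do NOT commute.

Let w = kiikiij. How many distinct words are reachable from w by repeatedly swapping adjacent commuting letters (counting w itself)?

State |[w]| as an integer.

piece 0:k — minimal
piece 1:i — minimal
piece 2:i rests on {1:i}
piece 3:k rests on {0:k}
piece 4:i rests on {2:i}
piece 5:i rests on {4:i}
piece 6:j — minimal
minimal pieces: {0:k, 1:i, 6:j}
ways to finish when only these pieces remain (= sum over removing one remaining piece with nothing left below it):
  1 left: {3}→1  {5}→1  {6}→1
  2 left: {0,3}→1  {3,5}→2  {3,6}→2  {4,5}→1  {5,6}→2
  3 left: {0,3,5}→3  {0,3,6}→3  {2,4,5}→1  {3,4,5}→3  {3,5,6}→6  {4,5,6}→3
  4 left: {0,3,4,5}→6  {0,3,5,6}→12  {1,2,4,5}→1  {2,3,4,5}→4  {2,4,5,6}→4  {3,4,5,6}→12
  5 left: {0,2,3,4,5}→10  {0,3,4,5,6}→30  {1,2,3,4,5}→5  {1,2,4,5,6}→5  {2,3,4,5,6}→20
  placing 0:k first → 30 extensions
  placing 1:i first → 60 extensions
  placing 6:j first → 15 extensions
total linear extensions = 105

105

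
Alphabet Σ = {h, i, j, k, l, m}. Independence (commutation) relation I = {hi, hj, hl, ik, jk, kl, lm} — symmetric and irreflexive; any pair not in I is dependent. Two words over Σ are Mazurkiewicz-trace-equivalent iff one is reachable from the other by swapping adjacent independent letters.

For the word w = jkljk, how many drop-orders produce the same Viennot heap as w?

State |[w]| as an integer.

10

piece 0:j — minimal
piece 1:k — minimal
piece 2:l rests on {0:j}
piece 3:j rests on {2:l}
piece 4:k rests on {1:k}
minimal pieces: {0:j, 1:k}
ways to finish when only these pieces remain (= sum over removing one remaining piece with nothing left below it):
  1 left: {3}→1  {4}→1
  2 left: {1,4}→1  {2,3}→1  {3,4}→2
  3 left: {0,2,3}→1  {1,3,4}→3  {2,3,4}→3
  placing 0:j first → 6 extensions
  placing 1:k first → 4 extensions
total linear extensions = 10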